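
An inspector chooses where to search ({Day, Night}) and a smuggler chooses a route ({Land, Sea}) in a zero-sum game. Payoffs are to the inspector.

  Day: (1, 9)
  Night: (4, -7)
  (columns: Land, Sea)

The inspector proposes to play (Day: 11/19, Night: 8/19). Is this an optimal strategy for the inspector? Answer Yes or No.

Against Land this mix gives (11/19)·1 + (8/19)·4 = 43/19.
Against Sea this mix gives (11/19)·9 + (8/19)·(-7) = 43/19.
All of the smuggler's active replies (Land, Sea) yield 43/19, and no column does worse for the inspector. The mix makes the smuggler indifferent and guarantees 43/19, so it is optimal.

Yes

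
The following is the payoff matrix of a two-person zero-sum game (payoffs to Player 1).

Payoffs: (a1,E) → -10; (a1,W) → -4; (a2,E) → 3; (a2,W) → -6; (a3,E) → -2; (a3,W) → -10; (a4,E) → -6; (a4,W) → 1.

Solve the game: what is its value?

-33/16

Row minima: a1 → -10, a2 → -6, a3 → -10, a4 → -6; maximin = -6.
Column maxima: E → 3, W → 1; minimax = 1.
-6 ≠ 1, so there is no saddle point; optimal play is mixed.
a1 is strictly dominated by a4, so Player 1 never plays it.
a3 is strictly dominated by a2, so Player 1 never plays it.
On the remaining 2×2 (a2, a4 vs E, W):
Let Player 1 play a2 with probability p. Expected payoff against E: 3p + (-6)(1−p) = 9p − 6; against W: (-6)p + 1(1−p) = −7p + 1.
Setting these equal: 9p − 6 = −7p + 1 ⇒ 16p = 7 ⇒ p = 7/16, and the value is (9)·(7/16) − 6 = -33/16.
For Player 2: with q = P(E), equating a2's and a4's payoffs gives 9q − 6 = −7q + 1 ⇒ q = 7/16.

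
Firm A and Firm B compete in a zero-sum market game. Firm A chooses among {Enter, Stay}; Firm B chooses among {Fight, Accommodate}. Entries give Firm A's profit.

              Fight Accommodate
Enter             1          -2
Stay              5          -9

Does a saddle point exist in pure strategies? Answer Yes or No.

Yes

Row minima: Enter → -2, Stay → -9; maximin = -2.
Column maxima: Fight → 5, Accommodate → -2; minimax = -2.
maximin = minimax = -2, so a saddle point exists.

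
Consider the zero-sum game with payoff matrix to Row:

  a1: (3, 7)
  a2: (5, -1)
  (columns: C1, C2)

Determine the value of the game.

Row minima: a1 → 3, a2 → -1; maximin = 3.
Column maxima: C1 → 5, C2 → 7; minimax = 5.
3 ≠ 5, so there is no saddle point; optimal play is mixed.
Let Row play a1 with probability p. Expected payoff against C1: 3p + 5(1−p) = −2p + 5; against C2: 7p + (-1)(1−p) = 8p − 1.
Setting these equal: −2p + 5 = 8p − 1 ⇒ −10p = -6 ⇒ p = 3/5, and the value is (-2)·(3/5) + 5 = 19/5.
For Column: with q = P(C1), equating a1's and a2's payoffs gives −4q + 7 = 6q − 1 ⇒ q = 4/5.

19/5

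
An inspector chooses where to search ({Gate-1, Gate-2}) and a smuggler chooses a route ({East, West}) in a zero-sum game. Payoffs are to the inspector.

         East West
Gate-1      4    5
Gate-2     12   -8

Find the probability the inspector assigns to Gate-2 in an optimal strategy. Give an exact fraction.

1/21

Row minima: Gate-1 → 4, Gate-2 → -8; maximin = 4.
Column maxima: East → 12, West → 5; minimax = 5.
4 ≠ 5, so there is no saddle point; optimal play is mixed.
Let the inspector play Gate-1 with probability p. Expected payoff against East: 4p + 12(1−p) = −8p + 12; against West: 5p + (-8)(1−p) = 13p − 8.
Setting these equal: −8p + 12 = 13p − 8 ⇒ −21p = -20 ⇒ p = 20/21, and the value is (-8)·(20/21) + 12 = 92/21.
For the smuggler: with q = P(East), equating Gate-1's and Gate-2's payoffs gives −q + 5 = 20q − 8 ⇒ q = 13/21.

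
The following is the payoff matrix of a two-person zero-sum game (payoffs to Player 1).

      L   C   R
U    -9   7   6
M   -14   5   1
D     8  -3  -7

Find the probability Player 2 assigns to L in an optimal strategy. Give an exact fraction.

13/30

Row minima: U → -9, M → -14, D → -7; maximin = -7.
Column maxima: L → 8, C → 7, R → 6; minimax = 6.
-7 ≠ 6, so there is no saddle point; optimal play is mixed.
M is strictly dominated by U, so Player 1 never plays it.
C is strictly dominated by R (it gives Player 1 strictly more in every row), so Player 2 never plays it.
On the remaining 2×2 (U, D vs L, R):
Let Player 1 play U with probability p. Expected payoff against L: (-9)p + 8(1−p) = −17p + 8; against R: 6p + (-7)(1−p) = 13p − 7.
Setting these equal: −17p + 8 = 13p − 7 ⇒ −30p = -15 ⇒ p = 1/2, and the value is (-17)·(1/2) + 8 = -1/2.
For Player 2: with q = P(L), equating U's and D's payoffs gives −15q + 6 = 15q − 7 ⇒ q = 13/30.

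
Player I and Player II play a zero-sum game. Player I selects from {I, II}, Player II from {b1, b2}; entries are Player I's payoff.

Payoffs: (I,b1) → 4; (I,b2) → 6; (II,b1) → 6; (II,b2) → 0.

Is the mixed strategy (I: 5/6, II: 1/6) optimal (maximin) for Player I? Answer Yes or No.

Against b1 this mix gives (5/6)·4 + (1/6)·6 = 13/3.
Against b2 this mix gives (5/6)·6 + (1/6)·0 = 5.
Player II will play b1, holding Player I to 13/3. Shifting weight toward the row that does better against b1 would raise this floor (the equalizing mix achieves 9/2 against both b1 and b2), so the proposed strategy is not optimal.

No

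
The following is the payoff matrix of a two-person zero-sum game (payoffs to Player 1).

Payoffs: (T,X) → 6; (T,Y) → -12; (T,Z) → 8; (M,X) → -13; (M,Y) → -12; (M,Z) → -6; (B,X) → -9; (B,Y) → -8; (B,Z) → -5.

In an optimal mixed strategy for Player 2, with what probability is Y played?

15/19

Row minima: T → -12, M → -13, B → -9; maximin = -9.
Column maxima: X → 6, Y → -8, Z → 8; minimax = -8.
-9 ≠ -8, so there is no saddle point; optimal play is mixed.
M is strictly dominated by B, so Player 1 never plays it.
Z is strictly dominated by X (it gives Player 1 strictly more in every row), so Player 2 never plays it.
On the remaining 2×2 (T, B vs X, Y):
Let Player 1 play T with probability p. Expected payoff against X: 6p + (-9)(1−p) = 15p − 9; against Y: (-12)p + (-8)(1−p) = −4p − 8.
Setting these equal: 15p − 9 = −4p − 8 ⇒ 19p = 1 ⇒ p = 1/19, and the value is (15)·(1/19) − 9 = -156/19.
For Player 2: with q = P(X), equating T's and B's payoffs gives 18q − 12 = −q − 8 ⇒ q = 4/19.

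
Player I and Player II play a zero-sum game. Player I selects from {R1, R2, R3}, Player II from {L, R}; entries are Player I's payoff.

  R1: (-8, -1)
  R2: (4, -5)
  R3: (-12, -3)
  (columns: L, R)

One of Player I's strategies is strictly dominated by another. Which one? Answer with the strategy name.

R1 gives a strictly higher payoff than R3 against every column: -8 > -12, -1 > -3.
So R3 is strictly dominated and Player I never plays it.

R3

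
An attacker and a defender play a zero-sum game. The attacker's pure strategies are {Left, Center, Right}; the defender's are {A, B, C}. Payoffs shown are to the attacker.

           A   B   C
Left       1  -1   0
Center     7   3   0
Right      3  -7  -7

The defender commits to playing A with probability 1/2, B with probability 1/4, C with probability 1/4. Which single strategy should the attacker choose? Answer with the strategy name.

Expected payoff of Left: (1/2)·1 + (1/4)·(-1) + (1/4)·0 = 1/4.
Expected payoff of Center: (1/2)·7 + (1/4)·3 + (1/4)·0 = 17/4.
Expected payoff of Right: (1/2)·3 + (1/4)·(-7) + (1/4)·(-7) = -2.
The largest is 17/4, so the attacker's best response is Center.

Center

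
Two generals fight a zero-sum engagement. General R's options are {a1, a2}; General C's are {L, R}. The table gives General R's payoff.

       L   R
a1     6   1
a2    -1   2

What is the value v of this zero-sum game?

13/8

Row minima: a1 → 1, a2 → -1; maximin = 1.
Column maxima: L → 6, R → 2; minimax = 2.
1 ≠ 2, so there is no saddle point; optimal play is mixed.
Let General R play a1 with probability p. Expected payoff against L: 6p + (-1)(1−p) = 7p − 1; against R: 1p + 2(1−p) = −p + 2.
Setting these equal: 7p − 1 = −p + 2 ⇒ 8p = 3 ⇒ p = 3/8, and the value is (7)·(3/8) − 1 = 13/8.
For General C: with q = P(L), equating a1's and a2's payoffs gives 5q + 1 = −3q + 2 ⇒ q = 1/8.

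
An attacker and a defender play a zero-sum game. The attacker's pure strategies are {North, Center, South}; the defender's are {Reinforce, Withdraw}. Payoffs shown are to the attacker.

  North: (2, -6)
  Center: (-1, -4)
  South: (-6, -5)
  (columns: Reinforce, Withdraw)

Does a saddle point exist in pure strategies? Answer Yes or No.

Yes

Row minima: North → -6, Center → -4, South → -6; maximin = -4.
Column maxima: Reinforce → 2, Withdraw → -4; minimax = -4.
maximin = minimax = -4, so a saddle point exists.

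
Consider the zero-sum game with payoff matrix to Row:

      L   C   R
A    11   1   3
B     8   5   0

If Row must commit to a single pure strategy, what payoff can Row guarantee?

1

Row minima: A → 1, B → 0.
The best of these is 1.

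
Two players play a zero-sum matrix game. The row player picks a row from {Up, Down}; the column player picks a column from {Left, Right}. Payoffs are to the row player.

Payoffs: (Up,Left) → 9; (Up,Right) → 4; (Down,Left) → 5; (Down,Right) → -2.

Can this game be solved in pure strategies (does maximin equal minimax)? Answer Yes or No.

Yes

Row minima: Up → 4, Down → -2; maximin = 4.
Column maxima: Left → 9, Right → 4; minimax = 4.
maximin = minimax = 4, so a saddle point exists.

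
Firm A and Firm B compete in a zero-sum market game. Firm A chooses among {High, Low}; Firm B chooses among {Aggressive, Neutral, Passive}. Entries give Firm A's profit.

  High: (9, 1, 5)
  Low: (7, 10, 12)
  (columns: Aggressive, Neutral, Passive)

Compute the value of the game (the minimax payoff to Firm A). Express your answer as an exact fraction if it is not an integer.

Row minima: High → 1, Low → 7; maximin = 7.
Column maxima: Aggressive → 9, Neutral → 10, Passive → 12; minimax = 9.
7 ≠ 9, so there is no saddle point; optimal play is mixed.
Passive is strictly dominated by Neutral (it gives Firm A strictly more in every row), so Firm B never plays it.
On the remaining 2×2 (High, Low vs Aggressive, Neutral):
Let Firm A play High with probability p. Expected payoff against Aggressive: 9p + 7(1−p) = 2p + 7; against Neutral: 1p + 10(1−p) = −9p + 10.
Setting these equal: 2p + 7 = −9p + 10 ⇒ 11p = 3 ⇒ p = 3/11, and the value is (2)·(3/11) + 7 = 83/11.
For Firm B: with q = P(Aggressive), equating High's and Low's payoffs gives 8q + 1 = −3q + 10 ⇒ q = 9/11.

83/11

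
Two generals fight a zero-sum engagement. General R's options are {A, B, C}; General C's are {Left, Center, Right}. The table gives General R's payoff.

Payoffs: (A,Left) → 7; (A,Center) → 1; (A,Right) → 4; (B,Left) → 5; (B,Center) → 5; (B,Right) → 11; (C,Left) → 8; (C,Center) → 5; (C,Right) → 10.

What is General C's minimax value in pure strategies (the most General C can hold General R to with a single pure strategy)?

5

Column maxima: Left → 8, Center → 5, Right → 11.
The smallest of these is 5.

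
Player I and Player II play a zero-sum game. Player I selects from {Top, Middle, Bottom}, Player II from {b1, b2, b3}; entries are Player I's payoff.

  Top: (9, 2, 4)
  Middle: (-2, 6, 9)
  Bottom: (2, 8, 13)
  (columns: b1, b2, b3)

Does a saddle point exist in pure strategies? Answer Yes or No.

Row minima: Top → 2, Middle → -2, Bottom → 2; maximin = 2.
Column maxima: b1 → 9, b2 → 8, b3 → 13; minimax = 8.
2 ≠ 8, so no pure-strategy equilibrium exists.

No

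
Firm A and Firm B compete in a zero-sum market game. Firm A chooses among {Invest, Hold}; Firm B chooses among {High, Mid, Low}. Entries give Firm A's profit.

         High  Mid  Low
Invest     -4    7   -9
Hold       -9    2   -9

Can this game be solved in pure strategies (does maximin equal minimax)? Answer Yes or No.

Yes

Row minima: Invest → -9, Hold → -9; maximin = -9.
Column maxima: High → -4, Mid → 7, Low → -9; minimax = -9.
maximin = minimax = -9, so a saddle point exists.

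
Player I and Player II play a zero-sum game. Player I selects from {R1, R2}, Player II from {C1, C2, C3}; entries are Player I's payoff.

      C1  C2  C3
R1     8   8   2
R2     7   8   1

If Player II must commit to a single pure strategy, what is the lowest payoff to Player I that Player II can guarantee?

Column maxima: C1 → 8, C2 → 8, C3 → 2.
The smallest of these is 2.

2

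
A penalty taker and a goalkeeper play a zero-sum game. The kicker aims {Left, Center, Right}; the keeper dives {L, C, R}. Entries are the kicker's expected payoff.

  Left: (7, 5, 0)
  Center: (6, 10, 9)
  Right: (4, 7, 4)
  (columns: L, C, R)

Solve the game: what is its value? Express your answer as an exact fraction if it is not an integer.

63/10

Row minima: Left → 0, Center → 6, Right → 4; maximin = 6.
Column maxima: L → 7, C → 10, R → 9; minimax = 7.
6 ≠ 7, so there is no saddle point; optimal play is mixed.
Right is strictly dominated by Center, so the kicker never plays it.
C is strictly dominated by R (it gives the kicker strictly more in every row), so the keeper never plays it.
On the remaining 2×2 (Left, Center vs L, R):
Let the kicker play Left with probability p. Expected payoff against L: 7p + 6(1−p) = p + 6; against R: 0p + 9(1−p) = −9p + 9.
Setting these equal: p + 6 = −9p + 9 ⇒ 10p = 3 ⇒ p = 3/10, and the value is (1)·(3/10) + 6 = 63/10.
For the keeper: with q = P(L), equating Left's and Center's payoffs gives 7q = −3q + 9 ⇒ q = 9/10.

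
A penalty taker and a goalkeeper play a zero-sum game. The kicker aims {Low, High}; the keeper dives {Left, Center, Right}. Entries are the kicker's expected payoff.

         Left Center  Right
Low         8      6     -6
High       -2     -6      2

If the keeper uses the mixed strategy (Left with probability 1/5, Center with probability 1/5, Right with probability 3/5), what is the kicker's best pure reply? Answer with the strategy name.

Expected payoff of Low: (1/5)·8 + (1/5)·6 + (3/5)·(-6) = -4/5.
Expected payoff of High: (1/5)·(-2) + (1/5)·(-6) + (3/5)·2 = -2/5.
The largest is -2/5, so the kicker's best response is High.

High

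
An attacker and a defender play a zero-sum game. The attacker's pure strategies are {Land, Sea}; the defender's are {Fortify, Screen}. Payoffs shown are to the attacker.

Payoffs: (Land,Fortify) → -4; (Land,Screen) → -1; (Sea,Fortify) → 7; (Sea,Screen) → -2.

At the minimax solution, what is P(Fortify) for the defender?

1/12

Row minima: Land → -4, Sea → -2; maximin = -2.
Column maxima: Fortify → 7, Screen → -1; minimax = -1.
-2 ≠ -1, so there is no saddle point; optimal play is mixed.
Let the attacker play Land with probability p. Expected payoff against Fortify: (-4)p + 7(1−p) = −11p + 7; against Screen: (-1)p + (-2)(1−p) = p − 2.
Setting these equal: −11p + 7 = p − 2 ⇒ −12p = -9 ⇒ p = 3/4, and the value is (-11)·(3/4) + 7 = -5/4.
For the defender: with q = P(Fortify), equating Land's and Sea's payoffs gives −3q − 1 = 9q − 2 ⇒ q = 1/12.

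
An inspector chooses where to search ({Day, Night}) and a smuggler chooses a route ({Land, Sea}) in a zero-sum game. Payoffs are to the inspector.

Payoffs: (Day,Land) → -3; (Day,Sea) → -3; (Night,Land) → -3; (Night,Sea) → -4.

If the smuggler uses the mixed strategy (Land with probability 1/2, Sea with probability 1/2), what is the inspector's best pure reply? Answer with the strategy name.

Day

Expected payoff of Day: (1/2)·(-3) + (1/2)·(-3) = -3.
Expected payoff of Night: (1/2)·(-3) + (1/2)·(-4) = -7/2.
The largest is -3, so the inspector's best response is Day.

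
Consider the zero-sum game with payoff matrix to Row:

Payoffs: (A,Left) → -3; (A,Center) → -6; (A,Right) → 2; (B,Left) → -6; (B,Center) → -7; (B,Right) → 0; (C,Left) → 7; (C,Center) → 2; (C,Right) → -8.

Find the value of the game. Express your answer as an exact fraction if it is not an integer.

-22/9

Row minima: A → -6, B → -7, C → -8; maximin = -6.
Column maxima: Left → 7, Center → 2, Right → 2; minimax = 2.
-6 ≠ 2, so there is no saddle point; optimal play is mixed.
B is strictly dominated by A, so Row never plays it.
Left is strictly dominated by Center (it gives Row strictly more in every row), so Column never plays it.
On the remaining 2×2 (A, C vs Center, Right):
Let Row play A with probability p. Expected payoff against Center: (-6)p + 2(1−p) = −8p + 2; against Right: 2p + (-8)(1−p) = 10p − 8.
Setting these equal: −8p + 2 = 10p − 8 ⇒ −18p = -10 ⇒ p = 5/9, and the value is (-8)·(5/9) + 2 = -22/9.
For Column: with q = P(Center), equating A's and C's payoffs gives −8q + 2 = 10q − 8 ⇒ q = 5/9.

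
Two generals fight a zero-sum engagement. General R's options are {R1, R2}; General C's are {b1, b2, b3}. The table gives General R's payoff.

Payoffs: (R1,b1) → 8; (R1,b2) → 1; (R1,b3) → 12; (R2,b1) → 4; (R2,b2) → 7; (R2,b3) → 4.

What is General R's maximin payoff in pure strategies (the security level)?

Row minima: R1 → 1, R2 → 4.
The best of these is 4.

4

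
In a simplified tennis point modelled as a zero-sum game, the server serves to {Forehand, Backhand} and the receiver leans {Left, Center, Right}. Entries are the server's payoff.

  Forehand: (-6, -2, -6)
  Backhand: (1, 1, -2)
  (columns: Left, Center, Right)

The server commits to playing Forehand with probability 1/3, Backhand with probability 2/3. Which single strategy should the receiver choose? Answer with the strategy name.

Right

If the receiver plays Left, the server's expected payoff is (1/3)·(-6) + (2/3)·1 = -4/3.
If the receiver plays Center, the server's expected payoff is (1/3)·(-2) + (2/3)·1 = 0.
If the receiver plays Right, the server's expected payoff is (1/3)·(-6) + (2/3)·(-2) = -10/3.
The receiver minimizes the server's payoff; the smallest is -10/3, so the best response is Right.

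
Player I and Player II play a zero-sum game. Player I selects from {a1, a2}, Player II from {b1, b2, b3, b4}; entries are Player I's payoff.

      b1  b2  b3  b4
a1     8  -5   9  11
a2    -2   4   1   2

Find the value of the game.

Row minima: a1 → -5, a2 → -2; maximin = -2.
Column maxima: b1 → 8, b2 → 4, b3 → 9, b4 → 11; minimax = 4.
-2 ≠ 4, so there is no saddle point; optimal play is mixed.
b3 is strictly dominated by b1 (it gives Player I strictly more in every row), so Player II never plays it.
b4 is strictly dominated by b1 (it gives Player I strictly more in every row), so Player II never plays it.
On the remaining 2×2 (a1, a2 vs b1, b2):
Let Player I play a1 with probability p. Expected payoff against b1: 8p + (-2)(1−p) = 10p − 2; against b2: (-5)p + 4(1−p) = −9p + 4.
Setting these equal: 10p − 2 = −9p + 4 ⇒ 19p = 6 ⇒ p = 6/19, and the value is (10)·(6/19) − 2 = 22/19.
For Player II: with q = P(b1), equating a1's and a2's payoffs gives 13q − 5 = −6q + 4 ⇒ q = 9/19.

22/19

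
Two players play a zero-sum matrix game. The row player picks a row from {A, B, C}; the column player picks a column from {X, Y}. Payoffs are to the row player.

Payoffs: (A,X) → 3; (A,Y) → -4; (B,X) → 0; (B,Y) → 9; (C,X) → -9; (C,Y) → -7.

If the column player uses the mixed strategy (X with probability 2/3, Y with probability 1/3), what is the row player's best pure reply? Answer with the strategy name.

B

Expected payoff of A: (2/3)·3 + (1/3)·(-4) = 2/3.
Expected payoff of B: (2/3)·0 + (1/3)·9 = 3.
Expected payoff of C: (2/3)·(-9) + (1/3)·(-7) = -25/3.
The largest is 3, so the row player's best response is B.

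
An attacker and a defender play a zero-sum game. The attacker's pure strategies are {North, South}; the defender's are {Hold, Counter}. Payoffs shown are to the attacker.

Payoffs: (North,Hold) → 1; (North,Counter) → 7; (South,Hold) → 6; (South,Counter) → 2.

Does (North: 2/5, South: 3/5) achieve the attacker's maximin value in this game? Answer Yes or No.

Yes

Against Hold this mix gives (2/5)·1 + (3/5)·6 = 4.
Against Counter this mix gives (2/5)·7 + (3/5)·2 = 4.
All of the defender's active replies (Hold, Counter) yield 4, and no column does worse for the attacker. The mix makes the defender indifferent and guarantees 4, so it is optimal.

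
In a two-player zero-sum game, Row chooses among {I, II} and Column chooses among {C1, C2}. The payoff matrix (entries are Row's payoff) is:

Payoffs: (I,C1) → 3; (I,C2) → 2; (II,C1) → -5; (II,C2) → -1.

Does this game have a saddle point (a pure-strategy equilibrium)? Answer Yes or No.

Yes

Row minima: I → 2, II → -5; maximin = 2.
Column maxima: C1 → 3, C2 → 2; minimax = 2.
maximin = minimax = 2, so a saddle point exists.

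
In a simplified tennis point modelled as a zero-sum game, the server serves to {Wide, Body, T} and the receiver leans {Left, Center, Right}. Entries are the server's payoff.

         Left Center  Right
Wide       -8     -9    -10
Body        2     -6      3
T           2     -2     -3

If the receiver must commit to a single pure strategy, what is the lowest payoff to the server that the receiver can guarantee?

-2

Column maxima: Left → 2, Center → -2, Right → 3.
The smallest of these is -2.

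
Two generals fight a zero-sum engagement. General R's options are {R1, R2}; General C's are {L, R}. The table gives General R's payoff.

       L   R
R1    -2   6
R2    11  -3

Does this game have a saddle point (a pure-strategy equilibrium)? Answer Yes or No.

No

Row minima: R1 → -2, R2 → -3; maximin = -2.
Column maxima: L → 11, R → 6; minimax = 6.
-2 ≠ 6, so no pure-strategy equilibrium exists.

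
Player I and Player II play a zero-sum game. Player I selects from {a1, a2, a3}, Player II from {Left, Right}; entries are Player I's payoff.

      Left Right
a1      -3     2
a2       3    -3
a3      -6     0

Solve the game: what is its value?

Row minima: a1 → -3, a2 → -3, a3 → -6; maximin = -3.
Column maxima: Left → 3, Right → 2; minimax = 2.
-3 ≠ 2, so there is no saddle point; optimal play is mixed.
a3 is strictly dominated by a1, so Player I never plays it.
On the remaining 2×2 (a1, a2 vs Left, Right):
Let Player I play a1 with probability p. Expected payoff against Left: (-3)p + 3(1−p) = −6p + 3; against Right: 2p + (-3)(1−p) = 5p − 3.
Setting these equal: −6p + 3 = 5p − 3 ⇒ −11p = -6 ⇒ p = 6/11, and the value is (-6)·(6/11) + 3 = -3/11.
For Player II: with q = P(Left), equating a1's and a2's payoffs gives −5q + 2 = 6q − 3 ⇒ q = 5/11.

-3/11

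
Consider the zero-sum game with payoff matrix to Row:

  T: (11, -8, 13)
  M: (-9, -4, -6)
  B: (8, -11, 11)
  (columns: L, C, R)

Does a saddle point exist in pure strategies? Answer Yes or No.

No

Row minima: T → -8, M → -9, B → -11; maximin = -8.
Column maxima: L → 11, C → -4, R → 13; minimax = -4.
-8 ≠ -4, so no pure-strategy equilibrium exists.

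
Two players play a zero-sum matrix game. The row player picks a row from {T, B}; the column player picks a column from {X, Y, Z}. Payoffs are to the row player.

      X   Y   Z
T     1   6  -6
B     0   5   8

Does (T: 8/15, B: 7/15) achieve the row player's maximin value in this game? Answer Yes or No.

Yes

Against X this mix gives (8/15)·1 + (7/15)·0 = 8/15.
Against Y this mix gives (8/15)·6 + (7/15)·5 = 83/15.
Against Z this mix gives (8/15)·(-6) + (7/15)·8 = 8/15.
All of the column player's active replies (X, Z) yield 8/15, and no column does worse for the row player. The mix makes the column player indifferent and guarantees 8/15, so it is optimal.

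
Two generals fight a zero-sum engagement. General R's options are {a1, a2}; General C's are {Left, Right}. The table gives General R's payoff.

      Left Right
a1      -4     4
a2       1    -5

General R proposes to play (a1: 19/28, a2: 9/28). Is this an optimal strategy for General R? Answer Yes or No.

No

Against Left this mix gives (19/28)·(-4) + (9/28)·1 = -67/28.
Against Right this mix gives (19/28)·4 + (9/28)·(-5) = 31/28.
General C will play Left, holding General R to -67/28. Shifting weight toward the row that does better against Left would raise this floor (the equalizing mix achieves -8/7 against both Left and Right), so the proposed strategy is not optimal.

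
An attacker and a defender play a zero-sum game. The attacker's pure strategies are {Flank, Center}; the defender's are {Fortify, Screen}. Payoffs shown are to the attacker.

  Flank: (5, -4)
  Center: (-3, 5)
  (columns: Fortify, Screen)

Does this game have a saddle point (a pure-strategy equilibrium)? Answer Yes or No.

No

Row minima: Flank → -4, Center → -3; maximin = -3.
Column maxima: Fortify → 5, Screen → 5; minimax = 5.
-3 ≠ 5, so no pure-strategy equilibrium exists.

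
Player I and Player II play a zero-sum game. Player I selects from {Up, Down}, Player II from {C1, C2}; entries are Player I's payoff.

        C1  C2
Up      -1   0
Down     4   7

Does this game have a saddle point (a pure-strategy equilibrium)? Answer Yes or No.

Yes

Row minima: Up → -1, Down → 4; maximin = 4.
Column maxima: C1 → 4, C2 → 7; minimax = 4.
maximin = minimax = 4, so a saddle point exists.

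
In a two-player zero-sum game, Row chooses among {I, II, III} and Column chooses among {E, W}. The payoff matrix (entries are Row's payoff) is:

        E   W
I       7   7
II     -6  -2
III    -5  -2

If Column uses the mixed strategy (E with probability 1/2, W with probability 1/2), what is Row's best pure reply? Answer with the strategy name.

I

Expected payoff of I: (1/2)·7 + (1/2)·7 = 7.
Expected payoff of II: (1/2)·(-6) + (1/2)·(-2) = -4.
Expected payoff of III: (1/2)·(-5) + (1/2)·(-2) = -7/2.
The largest is 7, so Row's best response is I.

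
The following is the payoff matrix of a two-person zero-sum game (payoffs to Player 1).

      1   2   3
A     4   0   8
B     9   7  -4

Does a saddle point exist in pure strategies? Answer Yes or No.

Row minima: A → 0, B → -4; maximin = 0.
Column maxima: 1 → 9, 2 → 7, 3 → 8; minimax = 7.
0 ≠ 7, so no pure-strategy equilibrium exists.

No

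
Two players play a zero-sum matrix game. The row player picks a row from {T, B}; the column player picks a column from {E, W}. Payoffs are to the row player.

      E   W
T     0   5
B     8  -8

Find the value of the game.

Row minima: T → 0, B → -8; maximin = 0.
Column maxima: E → 8, W → 5; minimax = 5.
0 ≠ 5, so there is no saddle point; optimal play is mixed.
Let the row player play T with probability p. Expected payoff against E: 0p + 8(1−p) = −8p + 8; against W: 5p + (-8)(1−p) = 13p − 8.
Setting these equal: −8p + 8 = 13p − 8 ⇒ −21p = -16 ⇒ p = 16/21, and the value is (-8)·(16/21) + 8 = 40/21.
For the column player: with q = P(E), equating T's and B's payoffs gives −5q + 5 = 16q − 8 ⇒ q = 13/21.

40/21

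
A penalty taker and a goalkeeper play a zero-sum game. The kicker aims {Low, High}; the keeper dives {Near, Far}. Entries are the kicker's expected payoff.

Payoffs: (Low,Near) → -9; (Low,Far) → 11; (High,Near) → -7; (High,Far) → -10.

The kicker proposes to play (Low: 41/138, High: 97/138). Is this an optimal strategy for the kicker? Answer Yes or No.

No

Against Near this mix gives (41/138)·(-9) + (97/138)·(-7) = -524/69.
Against Far this mix gives (41/138)·11 + (97/138)·(-10) = -173/46.
The keeper will play Near, holding the kicker to -524/69. Shifting weight toward the row that does better against Near would raise this floor (the equalizing mix achieves -167/23 against both Near and Far), so the proposed strategy is not optimal.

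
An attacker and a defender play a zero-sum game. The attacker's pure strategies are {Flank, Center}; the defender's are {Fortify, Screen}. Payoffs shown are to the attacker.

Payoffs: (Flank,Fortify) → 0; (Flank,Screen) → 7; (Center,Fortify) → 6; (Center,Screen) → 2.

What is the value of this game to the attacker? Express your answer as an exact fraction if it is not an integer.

Row minima: Flank → 0, Center → 2; maximin = 2.
Column maxima: Fortify → 6, Screen → 7; minimax = 6.
2 ≠ 6, so there is no saddle point; optimal play is mixed.
Let the attacker play Flank with probability p. Expected payoff against Fortify: 0p + 6(1−p) = −6p + 6; against Screen: 7p + 2(1−p) = 5p + 2.
Setting these equal: −6p + 6 = 5p + 2 ⇒ −11p = -4 ⇒ p = 4/11, and the value is (-6)·(4/11) + 6 = 42/11.
For the defender: with q = P(Fortify), equating Flank's and Center's payoffs gives −7q + 7 = 4q + 2 ⇒ q = 5/11.

42/11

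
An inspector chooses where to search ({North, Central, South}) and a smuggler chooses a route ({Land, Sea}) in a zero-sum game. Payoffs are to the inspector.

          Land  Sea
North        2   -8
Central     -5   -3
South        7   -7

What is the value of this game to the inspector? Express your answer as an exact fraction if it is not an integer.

Row minima: North → -8, Central → -5, South → -7; maximin = -5.
Column maxima: Land → 7, Sea → -3; minimax = -3.
-5 ≠ -3, so there is no saddle point; optimal play is mixed.
North is strictly dominated by South, so the inspector never plays it.
On the remaining 2×2 (Central, South vs Land, Sea):
Let the inspector play Central with probability p. Expected payoff against Land: (-5)p + 7(1−p) = −12p + 7; against Sea: (-3)p + (-7)(1−p) = 4p − 7.
Setting these equal: −12p + 7 = 4p − 7 ⇒ −16p = -14 ⇒ p = 7/8, and the value is (-12)·(7/8) + 7 = -7/2.
For the smuggler: with q = P(Land), equating Central's and South's payoffs gives −2q − 3 = 14q − 7 ⇒ q = 1/4.

-7/2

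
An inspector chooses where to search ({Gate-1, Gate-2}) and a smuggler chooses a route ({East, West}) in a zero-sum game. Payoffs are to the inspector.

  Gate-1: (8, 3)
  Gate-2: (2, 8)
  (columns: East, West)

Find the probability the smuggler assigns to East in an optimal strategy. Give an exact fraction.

Row minima: Gate-1 → 3, Gate-2 → 2; maximin = 3.
Column maxima: East → 8, West → 8; minimax = 8.
3 ≠ 8, so there is no saddle point; optimal play is mixed.
Let the inspector play Gate-1 with probability p. Expected payoff against East: 8p + 2(1−p) = 6p + 2; against West: 3p + 8(1−p) = −5p + 8.
Setting these equal: 6p + 2 = −5p + 8 ⇒ 11p = 6 ⇒ p = 6/11, and the value is (6)·(6/11) + 2 = 58/11.
For the smuggler: with q = P(East), equating Gate-1's and Gate-2's payoffs gives 5q + 3 = −6q + 8 ⇒ q = 5/11.

5/11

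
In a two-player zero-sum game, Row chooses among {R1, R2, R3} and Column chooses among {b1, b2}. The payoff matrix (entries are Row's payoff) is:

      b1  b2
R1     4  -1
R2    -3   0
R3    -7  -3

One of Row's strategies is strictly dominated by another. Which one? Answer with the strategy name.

R1 gives a strictly higher payoff than R3 against every column: 4 > -7, -1 > -3.
So R3 is strictly dominated and Row never plays it.

R3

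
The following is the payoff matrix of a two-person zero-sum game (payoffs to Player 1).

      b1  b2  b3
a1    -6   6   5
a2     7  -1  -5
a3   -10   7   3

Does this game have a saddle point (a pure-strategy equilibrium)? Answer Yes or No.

No

Row minima: a1 → -6, a2 → -5, a3 → -10; maximin = -5.
Column maxima: b1 → 7, b2 → 7, b3 → 5; minimax = 5.
-5 ≠ 5, so no pure-strategy equilibrium exists.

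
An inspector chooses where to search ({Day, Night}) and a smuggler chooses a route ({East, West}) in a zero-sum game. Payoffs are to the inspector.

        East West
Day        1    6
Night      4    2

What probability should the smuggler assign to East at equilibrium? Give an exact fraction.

Row minima: Day → 1, Night → 2; maximin = 2.
Column maxima: East → 4, West → 6; minimax = 4.
2 ≠ 4, so there is no saddle point; optimal play is mixed.
Let the inspector play Day with probability p. Expected payoff against East: 1p + 4(1−p) = −3p + 4; against West: 6p + 2(1−p) = 4p + 2.
Setting these equal: −3p + 4 = 4p + 2 ⇒ −7p = -2 ⇒ p = 2/7, and the value is (-3)·(2/7) + 4 = 22/7.
For the smuggler: with q = P(East), equating Day's and Night's payoffs gives −5q + 6 = 2q + 2 ⇒ q = 4/7.

4/7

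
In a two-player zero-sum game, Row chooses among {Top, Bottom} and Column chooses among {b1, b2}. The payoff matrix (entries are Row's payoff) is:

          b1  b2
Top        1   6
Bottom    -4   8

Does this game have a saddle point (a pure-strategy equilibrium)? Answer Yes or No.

Row minima: Top → 1, Bottom → -4; maximin = 1.
Column maxima: b1 → 1, b2 → 8; minimax = 1.
maximin = minimax = 1, so a saddle point exists.

Yes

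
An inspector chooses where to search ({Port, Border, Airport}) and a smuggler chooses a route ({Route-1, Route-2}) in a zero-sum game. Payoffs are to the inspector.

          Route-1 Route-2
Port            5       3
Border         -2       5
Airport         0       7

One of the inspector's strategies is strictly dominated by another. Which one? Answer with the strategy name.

Border

Airport gives a strictly higher payoff than Border against every column: 0 > -2, 7 > 5.
So Border is strictly dominated and the inspector never plays it.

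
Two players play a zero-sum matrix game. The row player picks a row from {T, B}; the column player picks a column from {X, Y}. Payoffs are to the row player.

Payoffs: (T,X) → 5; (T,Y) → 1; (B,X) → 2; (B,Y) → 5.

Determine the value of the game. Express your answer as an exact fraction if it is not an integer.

23/7

Row minima: T → 1, B → 2; maximin = 2.
Column maxima: X → 5, Y → 5; minimax = 5.
2 ≠ 5, so there is no saddle point; optimal play is mixed.
Let the row player play T with probability p. Expected payoff against X: 5p + 2(1−p) = 3p + 2; against Y: 1p + 5(1−p) = −4p + 5.
Setting these equal: 3p + 2 = −4p + 5 ⇒ 7p = 3 ⇒ p = 3/7, and the value is (3)·(3/7) + 2 = 23/7.
For the column player: with q = P(X), equating T's and B's payoffs gives 4q + 1 = −3q + 5 ⇒ q = 4/7.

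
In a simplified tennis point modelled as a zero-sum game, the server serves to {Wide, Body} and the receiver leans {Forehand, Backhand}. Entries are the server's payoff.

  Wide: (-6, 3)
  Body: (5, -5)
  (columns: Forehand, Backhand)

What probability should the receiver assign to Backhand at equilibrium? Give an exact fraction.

Row minima: Wide → -6, Body → -5; maximin = -5.
Column maxima: Forehand → 5, Backhand → 3; minimax = 3.
-5 ≠ 3, so there is no saddle point; optimal play is mixed.
Let the server play Wide with probability p. Expected payoff against Forehand: (-6)p + 5(1−p) = −11p + 5; against Backhand: 3p + (-5)(1−p) = 8p − 5.
Setting these equal: −11p + 5 = 8p − 5 ⇒ −19p = -10 ⇒ p = 10/19, and the value is (-11)·(10/19) + 5 = -15/19.
For the receiver: with q = P(Forehand), equating Wide's and Body's payoffs gives −9q + 3 = 10q − 5 ⇒ q = 8/19.

11/19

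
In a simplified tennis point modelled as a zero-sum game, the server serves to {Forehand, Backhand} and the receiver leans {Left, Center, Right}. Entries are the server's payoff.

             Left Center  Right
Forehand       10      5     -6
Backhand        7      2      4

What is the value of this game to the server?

32/13

Row minima: Forehand → -6, Backhand → 2; maximin = 2.
Column maxima: Left → 10, Center → 5, Right → 4; minimax = 4.
2 ≠ 4, so there is no saddle point; optimal play is mixed.
Left is strictly dominated by Center (it gives the server strictly more in every row), so the receiver never plays it.
On the remaining 2×2 (Forehand, Backhand vs Center, Right):
Let the server play Forehand with probability p. Expected payoff against Center: 5p + 2(1−p) = 3p + 2; against Right: (-6)p + 4(1−p) = −10p + 4.
Setting these equal: 3p + 2 = −10p + 4 ⇒ 13p = 2 ⇒ p = 2/13, and the value is (3)·(2/13) + 2 = 32/13.
For the receiver: with q = P(Center), equating Forehand's and Backhand's payoffs gives 11q − 6 = −2q + 4 ⇒ q = 10/13.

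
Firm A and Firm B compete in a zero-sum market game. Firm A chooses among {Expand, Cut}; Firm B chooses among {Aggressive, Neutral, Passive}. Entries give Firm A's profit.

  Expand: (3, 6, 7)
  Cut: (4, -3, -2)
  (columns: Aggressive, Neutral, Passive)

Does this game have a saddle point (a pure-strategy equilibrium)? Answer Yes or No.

No

Row minima: Expand → 3, Cut → -3; maximin = 3.
Column maxima: Aggressive → 4, Neutral → 6, Passive → 7; minimax = 4.
3 ≠ 4, so no pure-strategy equilibrium exists.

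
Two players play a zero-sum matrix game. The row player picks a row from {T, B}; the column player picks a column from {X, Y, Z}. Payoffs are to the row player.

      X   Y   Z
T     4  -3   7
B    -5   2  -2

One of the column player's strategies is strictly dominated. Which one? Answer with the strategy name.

X holds the row player's payoff strictly below Z in every row: 4 < 7, -5 < -2.
So Z is strictly dominated for the column player.

Z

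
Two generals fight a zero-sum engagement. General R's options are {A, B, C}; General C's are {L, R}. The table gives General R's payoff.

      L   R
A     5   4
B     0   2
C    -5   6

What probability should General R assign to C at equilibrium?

1/12

Row minima: A → 4, B → 0, C → -5; maximin = 4.
Column maxima: L → 5, R → 6; minimax = 5.
4 ≠ 5, so there is no saddle point; optimal play is mixed.
B is strictly dominated by A, so General R never plays it.
On the remaining 2×2 (A, C vs L, R):
Let General R play A with probability p. Expected payoff against L: 5p + (-5)(1−p) = 10p − 5; against R: 4p + 6(1−p) = −2p + 6.
Setting these equal: 10p − 5 = −2p + 6 ⇒ 12p = 11 ⇒ p = 11/12, and the value is (10)·(11/12) − 5 = 25/6.
For General C: with q = P(L), equating A's and C's payoffs gives q + 4 = −11q + 6 ⇒ q = 1/6.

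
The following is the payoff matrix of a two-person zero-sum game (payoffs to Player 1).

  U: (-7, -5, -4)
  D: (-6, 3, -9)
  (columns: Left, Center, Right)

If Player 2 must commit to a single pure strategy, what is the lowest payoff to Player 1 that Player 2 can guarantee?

Column maxima: Left → -6, Center → 3, Right → -4.
The smallest of these is -6.

-6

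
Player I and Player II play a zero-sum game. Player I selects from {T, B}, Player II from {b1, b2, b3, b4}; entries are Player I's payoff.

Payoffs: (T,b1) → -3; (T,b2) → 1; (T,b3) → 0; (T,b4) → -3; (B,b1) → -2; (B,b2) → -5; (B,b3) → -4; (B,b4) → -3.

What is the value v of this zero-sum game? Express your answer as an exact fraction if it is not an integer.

-3

Row minima: T → -3, B → -5; maximin = -3.
Column maxima: b1 → -2, b2 → 1, b3 → 0, b4 → -3; minimax = -3.
Since maximin = minimax = -3, there is a saddle point and the value is -3.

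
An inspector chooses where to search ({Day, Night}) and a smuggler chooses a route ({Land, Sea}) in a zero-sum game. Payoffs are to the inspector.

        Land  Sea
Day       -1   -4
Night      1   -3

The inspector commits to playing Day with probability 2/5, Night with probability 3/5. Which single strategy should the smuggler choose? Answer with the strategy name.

Sea

If the smuggler plays Land, the inspector's expected payoff is (2/5)·(-1) + (3/5)·1 = 1/5.
If the smuggler plays Sea, the inspector's expected payoff is (2/5)·(-4) + (3/5)·(-3) = -17/5.
The smuggler minimizes the inspector's payoff; the smallest is -17/5, so the best response is Sea.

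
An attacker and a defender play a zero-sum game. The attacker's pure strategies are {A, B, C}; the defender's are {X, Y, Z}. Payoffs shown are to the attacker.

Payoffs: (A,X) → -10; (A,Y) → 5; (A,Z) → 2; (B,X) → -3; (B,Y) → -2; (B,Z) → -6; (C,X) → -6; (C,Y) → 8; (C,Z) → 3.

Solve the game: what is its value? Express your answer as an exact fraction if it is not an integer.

-15/4

Row minima: A → -10, B → -6, C → -6; maximin = -6.
Column maxima: X → -3, Y → 8, Z → 3; minimax = -3.
-6 ≠ -3, so there is no saddle point; optimal play is mixed.
A is strictly dominated by C, so the attacker never plays it.
Y is strictly dominated by X (it gives the attacker strictly more in every row), so the defender never plays it.
On the remaining 2×2 (B, C vs X, Z):
Let the attacker play B with probability p. Expected payoff against X: (-3)p + (-6)(1−p) = 3p − 6; against Z: (-6)p + 3(1−p) = −9p + 3.
Setting these equal: 3p − 6 = −9p + 3 ⇒ 12p = 9 ⇒ p = 3/4, and the value is (3)·(3/4) − 6 = -15/4.
For the defender: with q = P(X), equating B's and C's payoffs gives 3q − 6 = −9q + 3 ⇒ q = 3/4.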